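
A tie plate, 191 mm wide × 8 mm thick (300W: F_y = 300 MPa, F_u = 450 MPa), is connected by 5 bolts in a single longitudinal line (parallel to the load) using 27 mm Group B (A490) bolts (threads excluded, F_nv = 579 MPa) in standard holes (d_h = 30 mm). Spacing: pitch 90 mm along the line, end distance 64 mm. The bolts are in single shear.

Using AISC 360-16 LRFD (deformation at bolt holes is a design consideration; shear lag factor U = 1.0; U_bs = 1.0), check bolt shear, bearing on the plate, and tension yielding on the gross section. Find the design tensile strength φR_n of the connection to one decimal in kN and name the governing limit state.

Bolt shear: A_b = π(27)²/4 = 572.56 mm². φR_n = 0.75 × 579 × 572.56 × 5 × 1 = 1243.2 kN.
Bearing (8 mm plate, F_u = 450 MPa): end bolts L_c = 64 − 30/2 = 49, R_n = min(1.2×49×8×450, 2.4×27×8×450) = 211.68 kN/bolt; interior L_c = 90 − 30 = 60, R_n = 233.28 kN/bolt. φR_n = 0.75 × (1×211.68 + 4×233.28) = 858.6 kN.
Tension yield (gross): A_g = 191×8 = 1528 mm². φR_n = 0.90 × 300 × 1528 = 412.6 kN.
Governing: min(1243.2, 858.6, 412.6) = 412.6 kN → gross-section yield.

412.6 kN (gross-section yield governs)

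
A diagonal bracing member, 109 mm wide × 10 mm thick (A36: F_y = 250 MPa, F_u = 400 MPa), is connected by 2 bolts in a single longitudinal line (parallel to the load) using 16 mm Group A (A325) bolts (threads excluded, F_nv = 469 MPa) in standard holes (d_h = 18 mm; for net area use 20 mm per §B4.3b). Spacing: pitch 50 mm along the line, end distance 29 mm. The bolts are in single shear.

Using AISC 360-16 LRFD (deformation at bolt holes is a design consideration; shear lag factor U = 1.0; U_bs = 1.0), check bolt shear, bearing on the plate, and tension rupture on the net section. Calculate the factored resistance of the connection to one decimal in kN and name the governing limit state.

141.4 kN (bolt shear governs)

Bolt shear: A_b = π(16)²/4 = 201.06 mm². φR_n = 0.75 × 469 × 201.06 × 2 × 1 = 141.4 kN.
Bearing (10 mm plate, F_u = 400 MPa): end bolts L_c = 29 − 18/2 = 20, R_n = min(1.2×20×10×400, 2.4×16×10×400) = 96 kN/bolt; interior L_c = 50 − 18 = 32, R_n = 153.6 kN/bolt. φR_n = 0.75 × (1×96 + 1×153.6) = 187.2 kN.
Tension rupture (net): A_n = (109 − 1×20)×10 = 890 mm² (U = 1.0, A_e = A_n). φR_n = 0.75 × 400 × 890 = 267.0 kN.
Governing: min(141.4, 187.2, 267.0) = 141.4 kN → bolt shear.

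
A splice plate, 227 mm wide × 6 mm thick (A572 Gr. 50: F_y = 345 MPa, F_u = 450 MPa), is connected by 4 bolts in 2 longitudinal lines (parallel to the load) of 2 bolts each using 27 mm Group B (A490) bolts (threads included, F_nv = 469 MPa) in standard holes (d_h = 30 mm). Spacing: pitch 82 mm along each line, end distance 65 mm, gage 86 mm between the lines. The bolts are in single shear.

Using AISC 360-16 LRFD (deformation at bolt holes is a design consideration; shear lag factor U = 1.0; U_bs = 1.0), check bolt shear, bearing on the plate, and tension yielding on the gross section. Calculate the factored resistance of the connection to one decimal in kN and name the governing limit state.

422.9 kN (gross-section yield governs)

Bolt shear: A_b = π(27)²/4 = 572.56 mm². φR_n = 0.75 × 469 × 572.56 × 4 × 1 = 805.6 kN.
Bearing (6 mm plate, F_u = 450 MPa): end bolts L_c = 65 − 30/2 = 50, R_n = min(1.2×50×6×450, 2.4×27×6×450) = 162 kN/bolt; interior L_c = 82 − 30 = 52, R_n = 168.48 kN/bolt. φR_n = 0.75 × (2×162 + 2×168.48) = 495.7 kN.
Tension yield (gross): A_g = 227×6 = 1362 mm². φR_n = 0.90 × 345 × 1362 = 422.9 kN.
Governing: min(805.6, 495.7, 422.9) = 422.9 kN → gross-section yield.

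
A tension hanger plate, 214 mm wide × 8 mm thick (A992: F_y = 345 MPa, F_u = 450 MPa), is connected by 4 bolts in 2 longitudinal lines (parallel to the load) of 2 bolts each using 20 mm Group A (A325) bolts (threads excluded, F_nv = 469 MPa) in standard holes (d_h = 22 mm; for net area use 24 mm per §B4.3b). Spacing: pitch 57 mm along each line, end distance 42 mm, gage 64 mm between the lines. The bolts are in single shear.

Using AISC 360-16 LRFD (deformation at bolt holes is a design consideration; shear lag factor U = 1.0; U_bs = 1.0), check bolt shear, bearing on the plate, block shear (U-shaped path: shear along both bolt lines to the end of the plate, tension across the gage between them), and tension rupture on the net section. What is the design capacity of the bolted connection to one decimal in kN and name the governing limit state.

312.1 kN (block shear governs)

Bolt shear: A_b = π(20)²/4 = 314.16 mm². φR_n = 0.75 × 469 × 314.16 × 4 × 1 = 442.0 kN.
Bearing (8 mm plate, F_u = 450 MPa): end bolts L_c = 42 − 22/2 = 31, R_n = min(1.2×31×8×450, 2.4×20×8×450) = 133.92 kN/bolt; interior L_c = 57 − 22 = 35, R_n = 151.2 kN/bolt. φR_n = 0.75 × (2×133.92 + 2×151.2) = 427.7 kN.
Block shear: shear path 2×[42+1×57] = 2×99 mm, A_gv = 1584, A_nv = 2×(99 − 1.5×24)×8 = 1008 mm²; tension across gage: (64 − 1×24)×8 = 320 mm². R_n = min(0.6×450×1008, 0.6×345×1584) + 1.0×450×320 = min(272.16, 327.89) + 144 = 416.16 kN. φR_n = 0.75 × 416.16 = 312.1 kN.
Tension rupture (net): A_n = (214 − 2×24)×8 = 1328 mm² (U = 1.0, A_e = A_n). φR_n = 0.75 × 450 × 1328 = 448.2 kN.
Governing: min(442.0, 427.7, 312.1, 448.2) = 312.1 kN → block shear.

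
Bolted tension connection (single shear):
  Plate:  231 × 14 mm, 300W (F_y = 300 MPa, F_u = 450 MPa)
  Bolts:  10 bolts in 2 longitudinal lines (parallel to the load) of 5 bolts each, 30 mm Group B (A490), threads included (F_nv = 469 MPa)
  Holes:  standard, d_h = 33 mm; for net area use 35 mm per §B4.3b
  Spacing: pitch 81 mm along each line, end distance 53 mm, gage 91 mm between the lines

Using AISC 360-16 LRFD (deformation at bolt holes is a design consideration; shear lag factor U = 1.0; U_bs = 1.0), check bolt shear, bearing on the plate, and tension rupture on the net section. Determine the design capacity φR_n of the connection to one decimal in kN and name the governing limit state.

760.7 kN (net-section rupture governs)

Bolt shear: A_b = π(30)²/4 = 706.86 mm². φR_n = 0.75 × 469 × 706.86 × 10 × 1 = 2486.4 kN.
Bearing (14 mm plate, F_u = 450 MPa): end bolts L_c = 53 − 33/2 = 36.5, R_n = min(1.2×36.5×14×450, 2.4×30×14×450) = 275.94 kN/bolt; interior L_c = 81 − 33 = 48, R_n = 362.88 kN/bolt. φR_n = 0.75 × (2×275.94 + 8×362.88) = 2591.2 kN.
Tension rupture (net): A_n = (231 − 2×35)×14 = 2254 mm² (U = 1.0, A_e = A_n). φR_n = 0.75 × 450 × 2254 = 760.7 kN.
Governing: min(2486.4, 2591.2, 760.7) = 760.7 kN → net-section rupture.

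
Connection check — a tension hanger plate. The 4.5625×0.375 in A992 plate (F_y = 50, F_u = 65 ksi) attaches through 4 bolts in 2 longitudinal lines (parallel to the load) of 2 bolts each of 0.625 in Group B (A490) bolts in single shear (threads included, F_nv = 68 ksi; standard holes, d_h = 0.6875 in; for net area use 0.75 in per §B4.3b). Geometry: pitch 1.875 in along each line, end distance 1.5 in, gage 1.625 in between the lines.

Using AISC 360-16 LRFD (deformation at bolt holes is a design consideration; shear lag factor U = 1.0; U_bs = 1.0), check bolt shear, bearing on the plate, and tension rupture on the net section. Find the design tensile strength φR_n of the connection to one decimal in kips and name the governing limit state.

Bolt shear: A_b = π(0.625)²/4 = 0.3068 in². φR_n = 0.75 × 68 × 0.3068 × 4 × 1 = 62.6 kips.
Bearing (0.375 in plate, F_u = 65 ksi): end bolts L_c = 1.5 − 0.6875/2 = 1.15625, R_n = min(1.2×1.15625×0.375×65, 2.4×0.625×0.375×65) = 33.82 kips/bolt; interior L_c = 1.875 − 0.6875 = 1.1875, R_n = 34.734 kips/bolt. φR_n = 0.75 × (2×33.82 + 2×34.734) = 102.8 kips.
Tension rupture (net): A_n = (4.5625 − 2×0.75)×0.375 = 1.1484 in² (U = 1.0, A_e = A_n). φR_n = 0.75 × 65 × 1.1484 = 56.0 kips.
Governing: min(62.6, 102.8, 56.0) = 56.0 kips → net-section rupture.

56.0 kips (net-section rupture governs)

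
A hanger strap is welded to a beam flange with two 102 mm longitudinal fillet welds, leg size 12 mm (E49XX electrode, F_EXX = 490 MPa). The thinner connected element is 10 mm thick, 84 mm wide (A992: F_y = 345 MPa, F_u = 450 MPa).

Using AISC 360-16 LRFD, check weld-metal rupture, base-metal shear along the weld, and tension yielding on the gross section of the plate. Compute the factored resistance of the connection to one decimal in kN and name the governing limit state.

Weld metal: throat = 0.707×12 = 8.484 mm, L = 2×102 = 204 mm. φR_n = 0.75 × 0.6 × 490 × 8.484 × 204 = 381.6 kN.
Base metal shear (10 mm plate): yield φR_n = 1.0×0.6×345×10×204 = 422.3 kN; rupture φR_n = 0.75×0.6×450×10×204 = 413.1 kN; take 413.1 kN (rupture).
Tension yield (gross): A_g = 84×10 = 840 mm². φR_n = 0.90 × 345 × 840 = 260.8 kN.
Governing: min(381.6, 413.1, 260.8) = 260.8 kN → gross-section yield.

260.8 kN (gross-section yield governs)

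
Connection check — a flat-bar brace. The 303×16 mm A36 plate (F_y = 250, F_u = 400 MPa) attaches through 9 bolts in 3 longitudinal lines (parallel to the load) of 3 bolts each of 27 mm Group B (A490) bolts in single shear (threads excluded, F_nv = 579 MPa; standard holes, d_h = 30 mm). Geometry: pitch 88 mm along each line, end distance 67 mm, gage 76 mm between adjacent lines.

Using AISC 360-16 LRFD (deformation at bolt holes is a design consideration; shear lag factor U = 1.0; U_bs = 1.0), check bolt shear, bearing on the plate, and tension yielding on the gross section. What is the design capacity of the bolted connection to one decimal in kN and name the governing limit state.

1090.8 kN (gross-section yield governs)

Bolt shear: A_b = π(27)²/4 = 572.56 mm². φR_n = 0.75 × 579 × 572.56 × 9 × 1 = 2237.7 kN.
Bearing (16 mm plate, F_u = 400 MPa): end bolts L_c = 67 − 30/2 = 52, R_n = min(1.2×52×16×400, 2.4×27×16×400) = 399.36 kN/bolt; interior L_c = 88 − 30 = 58, R_n = 414.72 kN/bolt. φR_n = 0.75 × (3×399.36 + 6×414.72) = 2764.8 kN.
Tension yield (gross): A_g = 303×16 = 4848 mm². φR_n = 0.90 × 250 × 4848 = 1090.8 kN.
Governing: min(2237.7, 2764.8, 1090.8) = 1090.8 kN → gross-section yield.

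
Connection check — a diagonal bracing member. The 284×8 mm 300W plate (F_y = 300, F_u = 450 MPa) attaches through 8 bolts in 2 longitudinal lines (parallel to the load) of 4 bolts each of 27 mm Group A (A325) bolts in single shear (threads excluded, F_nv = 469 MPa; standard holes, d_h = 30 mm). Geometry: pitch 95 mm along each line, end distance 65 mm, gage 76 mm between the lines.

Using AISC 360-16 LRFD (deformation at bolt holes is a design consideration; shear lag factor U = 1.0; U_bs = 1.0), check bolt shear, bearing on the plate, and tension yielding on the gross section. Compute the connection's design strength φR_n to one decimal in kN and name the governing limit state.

613.4 kN (gross-section yield governs)

Bolt shear: A_b = π(27)²/4 = 572.56 mm². φR_n = 0.75 × 469 × 572.56 × 8 × 1 = 1611.2 kN.
Bearing (8 mm plate, F_u = 450 MPa): end bolts L_c = 65 − 30/2 = 50, R_n = min(1.2×50×8×450, 2.4×27×8×450) = 216 kN/bolt; interior L_c = 95 − 30 = 65, R_n = 233.28 kN/bolt. φR_n = 0.75 × (2×216 + 6×233.28) = 1373.8 kN.
Tension yield (gross): A_g = 284×8 = 2272 mm². φR_n = 0.90 × 300 × 2272 = 613.4 kN.
Governing: min(1611.2, 1373.8, 613.4) = 613.4 kN → gross-section yield.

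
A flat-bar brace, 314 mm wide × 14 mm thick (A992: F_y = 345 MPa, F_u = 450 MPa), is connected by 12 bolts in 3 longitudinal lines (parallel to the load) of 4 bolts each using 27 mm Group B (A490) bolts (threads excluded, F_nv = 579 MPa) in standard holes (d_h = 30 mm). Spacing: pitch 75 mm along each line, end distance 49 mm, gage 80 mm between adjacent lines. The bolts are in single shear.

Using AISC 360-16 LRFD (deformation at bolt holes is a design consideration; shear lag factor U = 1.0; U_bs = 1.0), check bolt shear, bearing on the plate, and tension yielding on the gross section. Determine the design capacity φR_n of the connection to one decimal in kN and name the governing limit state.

1365.0 kN (gross-section yield governs)

Bolt shear: A_b = π(27)²/4 = 572.56 mm². φR_n = 0.75 × 579 × 572.56 × 12 × 1 = 2983.6 kN.
Bearing (14 mm plate, F_u = 450 MPa): end bolts L_c = 49 − 30/2 = 34, R_n = min(1.2×34×14×450, 2.4×27×14×450) = 257.04 kN/bolt; interior L_c = 75 − 30 = 45, R_n = 340.2 kN/bolt. φR_n = 0.75 × (3×257.04 + 9×340.2) = 2874.7 kN.
Tension yield (gross): A_g = 314×14 = 4396 mm². φR_n = 0.90 × 345 × 4396 = 1365.0 kN.
Governing: min(2983.6, 2874.7, 1365.0) = 1365.0 kN → gross-section yield.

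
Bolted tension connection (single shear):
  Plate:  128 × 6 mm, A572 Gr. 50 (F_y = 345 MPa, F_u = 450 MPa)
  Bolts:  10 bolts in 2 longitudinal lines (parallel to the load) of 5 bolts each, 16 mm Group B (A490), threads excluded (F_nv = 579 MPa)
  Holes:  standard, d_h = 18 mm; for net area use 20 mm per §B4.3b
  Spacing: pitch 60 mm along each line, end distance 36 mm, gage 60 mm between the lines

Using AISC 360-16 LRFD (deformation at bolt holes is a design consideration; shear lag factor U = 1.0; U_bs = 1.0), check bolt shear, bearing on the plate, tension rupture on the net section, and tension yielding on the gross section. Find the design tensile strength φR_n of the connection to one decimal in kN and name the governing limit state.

178.2 kN (net-section rupture governs)

Bolt shear: A_b = π(16)²/4 = 201.06 mm². φR_n = 0.75 × 579 × 201.06 × 10 × 1 = 873.1 kN.
Bearing (6 mm plate, F_u = 450 MPa): end bolts L_c = 36 − 18/2 = 27, R_n = min(1.2×27×6×450, 2.4×16×6×450) = 87.48 kN/bolt; interior L_c = 60 − 18 = 42, R_n = 103.68 kN/bolt. φR_n = 0.75 × (2×87.48 + 8×103.68) = 753.3 kN.
Tension rupture (net): A_n = (128 − 2×20)×6 = 528 mm² (U = 1.0, A_e = A_n). φR_n = 0.75 × 450 × 528 = 178.2 kN.
Tension yield (gross): A_g = 128×6 = 768 mm². φR_n = 0.90 × 345 × 768 = 238.5 kN.
Governing: min(873.1, 753.3, 178.2, 238.5) = 178.2 kN → net-section rupture.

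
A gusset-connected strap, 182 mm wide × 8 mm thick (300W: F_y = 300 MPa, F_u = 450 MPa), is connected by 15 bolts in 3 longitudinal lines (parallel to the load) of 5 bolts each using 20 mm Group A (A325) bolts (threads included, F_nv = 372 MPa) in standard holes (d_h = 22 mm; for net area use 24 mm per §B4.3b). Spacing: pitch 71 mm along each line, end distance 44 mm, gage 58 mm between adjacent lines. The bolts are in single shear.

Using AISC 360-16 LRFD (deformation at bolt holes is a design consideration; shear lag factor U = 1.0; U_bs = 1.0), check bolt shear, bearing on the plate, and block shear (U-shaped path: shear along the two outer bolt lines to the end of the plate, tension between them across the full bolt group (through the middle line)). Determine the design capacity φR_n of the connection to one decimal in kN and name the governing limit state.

892.1 kN (block shear governs)

Bolt shear: A_b = π(20)²/4 = 314.16 mm². φR_n = 0.75 × 372 × 314.16 × 15 × 1 = 1314.8 kN.
Bearing (8 mm plate, F_u = 450 MPa): end bolts L_c = 44 − 22/2 = 33, R_n = min(1.2×33×8×450, 2.4×20×8×450) = 142.56 kN/bolt; interior L_c = 71 − 22 = 49, R_n = 172.8 kN/bolt. φR_n = 0.75 × (3×142.56 + 12×172.8) = 1876.0 kN.
Block shear: shear path 2×[44+4×71] = 2×328 mm, A_gv = 5248, A_nv = 2×(328 − 4.5×24)×8 = 3520 mm²; tension across gage: (116 − 2×24)×8 = 544 mm². R_n = min(0.6×450×3520, 0.6×300×5248) + 1.0×450×544 = min(950.4, 944.64) + 244.8 = 1189.4 kN. φR_n = 0.75 × 1189.4 = 892.1 kN.
Governing: min(1314.8, 1876.0, 892.1) = 892.1 kN → block shear.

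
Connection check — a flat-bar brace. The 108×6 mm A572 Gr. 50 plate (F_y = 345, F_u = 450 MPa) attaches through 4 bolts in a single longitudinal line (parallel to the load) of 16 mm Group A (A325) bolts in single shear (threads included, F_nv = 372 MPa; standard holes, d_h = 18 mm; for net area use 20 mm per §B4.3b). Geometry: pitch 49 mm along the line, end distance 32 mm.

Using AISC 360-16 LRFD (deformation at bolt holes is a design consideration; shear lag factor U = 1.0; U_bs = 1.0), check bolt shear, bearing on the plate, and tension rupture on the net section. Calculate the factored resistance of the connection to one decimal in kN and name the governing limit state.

Bolt shear: A_b = π(16)²/4 = 201.06 mm². φR_n = 0.75 × 372 × 201.06 × 4 × 1 = 224.4 kN.
Bearing (6 mm plate, F_u = 450 MPa): end bolts L_c = 32 − 18/2 = 23, R_n = min(1.2×23×6×450, 2.4×16×6×450) = 74.52 kN/bolt; interior L_c = 49 − 18 = 31, R_n = 100.44 kN/bolt. φR_n = 0.75 × (1×74.52 + 3×100.44) = 281.9 kN.
Tension rupture (net): A_n = (108 − 1×20)×6 = 528 mm² (U = 1.0, A_e = A_n). φR_n = 0.75 × 450 × 528 = 178.2 kN.
Governing: min(224.4, 281.9, 178.2) = 178.2 kN → net-section rupture.

178.2 kN (net-section rupture governs)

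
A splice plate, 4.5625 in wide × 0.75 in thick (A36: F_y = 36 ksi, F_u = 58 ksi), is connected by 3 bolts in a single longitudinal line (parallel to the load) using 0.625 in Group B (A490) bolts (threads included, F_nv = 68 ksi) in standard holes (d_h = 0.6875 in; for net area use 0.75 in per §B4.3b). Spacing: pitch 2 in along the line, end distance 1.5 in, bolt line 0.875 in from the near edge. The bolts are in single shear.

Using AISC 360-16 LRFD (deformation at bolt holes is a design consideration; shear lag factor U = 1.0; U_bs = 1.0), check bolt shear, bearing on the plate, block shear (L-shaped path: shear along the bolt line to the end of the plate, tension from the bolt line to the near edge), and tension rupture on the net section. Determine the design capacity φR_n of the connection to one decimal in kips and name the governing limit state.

Bolt shear: A_b = π(0.625)²/4 = 0.3068 in². φR_n = 0.75 × 68 × 0.3068 × 3 × 1 = 46.9 kips.
Bearing (0.75 in plate, F_u = 58 ksi): end bolts L_c = 1.5 − 0.6875/2 = 1.15625, R_n = min(1.2×1.15625×0.75×58, 2.4×0.625×0.75×58) = 60.356 kips/bolt; interior L_c = 2 − 0.6875 = 1.3125, R_n = 65.25 kips/bolt. φR_n = 0.75 × (1×60.356 + 2×65.25) = 143.1 kips.
Block shear: shear path 1×[1.5+2×2] = 1×5.5 in, A_gv = 4.125, A_nv = 1×(5.5 − 2.5×0.75)×0.75 = 2.7188 in²; tension to near edge: (0.875 − 0.5×0.75)×0.75 = 0.375 in². R_n = min(0.6×58×2.7188, 0.6×36×4.125) + 1.0×58×0.375 = min(94.614, 89.1) + 21.75 = 110.85 kips. φR_n = 0.75 × 110.85 = 83.1 kips.
Tension rupture (net): A_n = (4.5625 − 1×0.75)×0.75 = 2.8594 in² (U = 1.0, A_e = A_n). φR_n = 0.75 × 58 × 2.8594 = 124.4 kips.
Governing: min(46.9, 143.1, 83.1, 124.4) = 46.9 kips → bolt shear.

46.9 kips (bolt shear governs)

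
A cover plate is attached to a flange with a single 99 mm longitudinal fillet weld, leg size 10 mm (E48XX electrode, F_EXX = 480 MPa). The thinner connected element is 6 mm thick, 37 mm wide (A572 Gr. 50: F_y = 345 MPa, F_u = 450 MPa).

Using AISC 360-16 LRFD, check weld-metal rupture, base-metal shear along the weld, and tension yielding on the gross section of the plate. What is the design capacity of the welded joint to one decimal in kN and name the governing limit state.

68.9 kN (gross-section yield governs)

Weld metal: throat = 0.707×10 = 7.07 mm, L = 99 mm. φR_n = 0.75 × 0.6 × 480 × 7.07 × 99 = 151.2 kN.
Base metal shear (6 mm plate): yield φR_n = 1.0×0.6×345×6×99 = 123.0 kN; rupture φR_n = 0.75×0.6×450×6×99 = 120.3 kN; take 120.3 kN (rupture).
Tension yield (gross): A_g = 37×6 = 222 mm². φR_n = 0.90 × 345 × 222 = 68.9 kN.
Governing: min(151.2, 120.3, 68.9) = 68.9 kN → gross-section yield.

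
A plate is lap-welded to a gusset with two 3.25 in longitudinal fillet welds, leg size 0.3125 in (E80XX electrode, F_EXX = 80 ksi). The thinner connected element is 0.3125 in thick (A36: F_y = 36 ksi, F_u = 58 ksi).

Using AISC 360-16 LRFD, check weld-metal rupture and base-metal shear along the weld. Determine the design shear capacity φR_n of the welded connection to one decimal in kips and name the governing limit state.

43.9 kips (base-metal shear governs)

Weld metal: throat = 0.707×0.3125 = 0.22094 in, L = 2×3.25 = 6.5 in. φR_n = 0.75 × 0.6 × 80 × 0.22094 × 6.5 = 51.7 kips.
Base metal shear (0.3125 in plate): yield φR_n = 1.0×0.6×36×0.3125×6.5 = 43.9 kips; rupture φR_n = 0.75×0.6×58×0.3125×6.5 = 53.0 kips; take 43.9 kips (yield).
Governing: min(51.7, 43.9) = 43.9 kips → base-metal shear.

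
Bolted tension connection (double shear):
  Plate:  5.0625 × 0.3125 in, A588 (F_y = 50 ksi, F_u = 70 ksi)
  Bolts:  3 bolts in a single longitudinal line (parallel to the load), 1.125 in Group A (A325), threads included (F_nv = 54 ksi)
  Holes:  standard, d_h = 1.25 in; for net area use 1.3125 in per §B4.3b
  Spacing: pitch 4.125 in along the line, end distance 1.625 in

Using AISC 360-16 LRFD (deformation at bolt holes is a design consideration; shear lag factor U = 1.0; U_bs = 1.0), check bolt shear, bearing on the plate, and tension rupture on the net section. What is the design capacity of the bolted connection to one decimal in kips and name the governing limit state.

Bolt shear: A_b = π(1.125)²/4 = 0.99402 in². φR_n = 0.75 × 54 × 0.99402 × 3 × 2 = 241.5 kips.
Bearing (0.3125 in plate, F_u = 70 ksi): end bolts L_c = 1.625 − 1.25/2 = 1, R_n = min(1.2×1×0.3125×70, 2.4×1.125×0.3125×70) = 26.25 kips/bolt; interior L_c = 4.125 − 1.25 = 2.875, R_n = 59.063 kips/bolt. φR_n = 0.75 × (1×26.25 + 2×59.063) = 108.3 kips.
Tension rupture (net): A_n = (5.0625 − 1×1.3125)×0.3125 = 1.1719 in² (U = 1.0, A_e = A_n). φR_n = 0.75 × 70 × 1.1719 = 61.5 kips.
Governing: min(241.5, 108.3, 61.5) = 61.5 kips → net-section rupture.

61.5 kips (net-section rupture governs)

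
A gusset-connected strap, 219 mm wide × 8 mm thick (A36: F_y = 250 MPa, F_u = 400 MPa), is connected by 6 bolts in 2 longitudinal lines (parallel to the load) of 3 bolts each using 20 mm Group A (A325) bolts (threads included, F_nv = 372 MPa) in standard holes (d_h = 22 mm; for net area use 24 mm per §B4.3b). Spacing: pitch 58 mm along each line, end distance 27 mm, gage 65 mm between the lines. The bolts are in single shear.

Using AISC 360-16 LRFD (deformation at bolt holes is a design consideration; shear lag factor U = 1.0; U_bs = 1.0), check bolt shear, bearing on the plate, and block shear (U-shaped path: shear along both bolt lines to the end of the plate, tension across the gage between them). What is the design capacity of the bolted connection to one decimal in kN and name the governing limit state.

Bolt shear: A_b = π(20)²/4 = 314.16 mm². φR_n = 0.75 × 372 × 314.16 × 6 × 1 = 525.9 kN.
Bearing (8 mm plate, F_u = 400 MPa): end bolts L_c = 27 − 22/2 = 16, R_n = min(1.2×16×8×400, 2.4×20×8×400) = 61.44 kN/bolt; interior L_c = 58 − 22 = 36, R_n = 138.24 kN/bolt. φR_n = 0.75 × (2×61.44 + 4×138.24) = 506.9 kN.
Block shear: shear path 2×[27+2×58] = 2×143 mm, A_gv = 2288, A_nv = 2×(143 − 2.5×24)×8 = 1328 mm²; tension across gage: (65 − 1×24)×8 = 328 mm². R_n = min(0.6×400×1328, 0.6×250×2288) + 1.0×400×328 = min(318.72, 343.2) + 131.2 = 449.92 kN. φR_n = 0.75 × 449.92 = 337.4 kN.
Governing: min(525.9, 506.9, 337.4) = 337.4 kN → block shear.

337.4 kN (block shear governs)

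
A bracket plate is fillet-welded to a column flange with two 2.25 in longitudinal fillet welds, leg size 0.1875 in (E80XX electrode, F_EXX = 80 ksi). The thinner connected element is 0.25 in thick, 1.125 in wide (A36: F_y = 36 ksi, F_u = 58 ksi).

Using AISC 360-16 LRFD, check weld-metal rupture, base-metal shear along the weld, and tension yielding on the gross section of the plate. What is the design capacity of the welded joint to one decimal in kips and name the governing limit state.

Weld metal: throat = 0.707×0.1875 = 0.13256 in, L = 2×2.25 = 4.5 in. φR_n = 0.75 × 0.6 × 80 × 0.13256 × 4.5 = 21.5 kips.
Base metal shear (0.25 in plate): yield φR_n = 1.0×0.6×36×0.25×4.5 = 24.3 kips; rupture φR_n = 0.75×0.6×58×0.25×4.5 = 29.4 kips; take 24.3 kips (yield).
Tension yield (gross): A_g = 1.125×0.25 = 0.28125 in². φR_n = 0.90 × 36 × 0.28125 = 9.1 kips.
Governing: min(21.5, 24.3, 9.1) = 9.1 kips → gross-section yield.

9.1 kips (gross-section yield governs)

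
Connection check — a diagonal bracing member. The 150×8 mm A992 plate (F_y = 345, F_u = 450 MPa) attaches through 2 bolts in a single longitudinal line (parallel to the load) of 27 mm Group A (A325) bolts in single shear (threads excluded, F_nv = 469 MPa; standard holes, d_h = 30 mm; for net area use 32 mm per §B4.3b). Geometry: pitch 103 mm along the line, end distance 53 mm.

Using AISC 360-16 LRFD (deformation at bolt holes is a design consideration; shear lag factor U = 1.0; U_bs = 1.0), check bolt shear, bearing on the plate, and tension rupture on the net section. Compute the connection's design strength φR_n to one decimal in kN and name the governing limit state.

Bolt shear: A_b = π(27)²/4 = 572.56 mm². φR_n = 0.75 × 469 × 572.56 × 2 × 1 = 402.8 kN.
Bearing (8 mm plate, F_u = 450 MPa): end bolts L_c = 53 − 30/2 = 38, R_n = min(1.2×38×8×450, 2.4×27×8×450) = 164.16 kN/bolt; interior L_c = 103 − 30 = 73, R_n = 233.28 kN/bolt. φR_n = 0.75 × (1×164.16 + 1×233.28) = 298.1 kN.
Tension rupture (net): A_n = (150 − 1×32)×8 = 944 mm² (U = 1.0, A_e = A_n). φR_n = 0.75 × 450 × 944 = 318.6 kN.
Governing: min(402.8, 298.1, 318.6) = 298.1 kN → bearing.

298.1 kN (bearing governs)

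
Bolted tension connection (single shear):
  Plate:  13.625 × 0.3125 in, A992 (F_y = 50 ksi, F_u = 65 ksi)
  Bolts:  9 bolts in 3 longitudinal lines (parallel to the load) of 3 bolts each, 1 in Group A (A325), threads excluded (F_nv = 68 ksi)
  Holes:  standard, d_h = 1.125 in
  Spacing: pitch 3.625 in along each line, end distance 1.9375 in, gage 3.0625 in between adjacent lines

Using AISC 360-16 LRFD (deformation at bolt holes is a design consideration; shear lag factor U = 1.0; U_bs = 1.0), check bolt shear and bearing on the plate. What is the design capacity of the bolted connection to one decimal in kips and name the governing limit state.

294.8 kips (bearing governs)

Bolt shear: A_b = π(1)²/4 = 0.7854 in². φR_n = 0.75 × 68 × 0.7854 × 9 × 1 = 360.5 kips.
Bearing (0.3125 in plate, F_u = 65 ksi): end bolts L_c = 1.9375 − 1.125/2 = 1.375, R_n = min(1.2×1.375×0.3125×65, 2.4×1×0.3125×65) = 33.516 kips/bolt; interior L_c = 3.625 − 1.125 = 2.5, R_n = 48.75 kips/bolt. φR_n = 0.75 × (3×33.516 + 6×48.75) = 294.8 kips.
Governing: min(360.5, 294.8) = 294.8 kips → bearing.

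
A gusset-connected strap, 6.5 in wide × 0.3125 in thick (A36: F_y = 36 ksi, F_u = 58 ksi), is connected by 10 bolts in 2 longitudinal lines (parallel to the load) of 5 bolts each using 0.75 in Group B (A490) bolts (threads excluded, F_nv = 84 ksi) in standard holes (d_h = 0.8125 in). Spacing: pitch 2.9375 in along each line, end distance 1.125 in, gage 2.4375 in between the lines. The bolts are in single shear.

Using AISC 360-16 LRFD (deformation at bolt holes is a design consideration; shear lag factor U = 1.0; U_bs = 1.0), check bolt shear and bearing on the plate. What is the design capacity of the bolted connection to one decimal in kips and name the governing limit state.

Bolt shear: A_b = π(0.75)²/4 = 0.44179 in². φR_n = 0.75 × 84 × 0.44179 × 10 × 1 = 278.3 kips.
Bearing (0.3125 in plate, F_u = 58 ksi): end bolts L_c = 1.125 − 0.8125/2 = 0.71875, R_n = min(1.2×0.71875×0.3125×58, 2.4×0.75×0.3125×58) = 15.633 kips/bolt; interior L_c = 2.9375 − 0.8125 = 2.125, R_n = 32.625 kips/bolt. φR_n = 0.75 × (2×15.633 + 8×32.625) = 219.2 kips.
Governing: min(278.3, 219.2) = 219.2 kips → bearing.

219.2 kips (bearing governs)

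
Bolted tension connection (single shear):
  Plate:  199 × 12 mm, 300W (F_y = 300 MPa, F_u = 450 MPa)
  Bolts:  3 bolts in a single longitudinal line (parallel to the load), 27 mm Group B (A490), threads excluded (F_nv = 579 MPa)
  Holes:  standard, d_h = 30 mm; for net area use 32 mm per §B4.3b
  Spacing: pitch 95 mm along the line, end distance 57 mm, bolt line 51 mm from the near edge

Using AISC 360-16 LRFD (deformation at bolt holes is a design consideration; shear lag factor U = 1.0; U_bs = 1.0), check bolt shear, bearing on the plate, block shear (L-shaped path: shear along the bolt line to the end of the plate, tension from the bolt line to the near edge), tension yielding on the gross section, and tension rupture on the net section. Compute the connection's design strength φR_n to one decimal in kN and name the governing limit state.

541.9 kN (block shear governs)

Bolt shear: A_b = π(27)²/4 = 572.56 mm². φR_n = 0.75 × 579 × 572.56 × 3 × 1 = 745.9 kN.
Bearing (12 mm plate, F_u = 450 MPa): end bolts L_c = 57 − 30/2 = 42, R_n = min(1.2×42×12×450, 2.4×27×12×450) = 272.16 kN/bolt; interior L_c = 95 − 30 = 65, R_n = 349.92 kN/bolt. φR_n = 0.75 × (1×272.16 + 2×349.92) = 729.0 kN.
Block shear: shear path 1×[57+2×95] = 1×247 mm, A_gv = 2964, A_nv = 1×(247 − 2.5×32)×12 = 2004 mm²; tension to near edge: (51 − 0.5×32)×12 = 420 mm². R_n = min(0.6×450×2004, 0.6×300×2964) + 1.0×450×420 = min(541.08, 533.52) + 189 = 722.52 kN. φR_n = 0.75 × 722.52 = 541.9 kN.
Tension yield (gross): A_g = 199×12 = 2388 mm². φR_n = 0.90 × 300 × 2388 = 644.8 kN.
Tension rupture (net): A_n = (199 − 1×32)×12 = 2004 mm² (U = 1.0, A_e = A_n). φR_n = 0.75 × 450 × 2004 = 676.4 kN.
Governing: min(745.9, 729.0, 541.9, 644.8, 676.4) = 541.9 kN → block shear.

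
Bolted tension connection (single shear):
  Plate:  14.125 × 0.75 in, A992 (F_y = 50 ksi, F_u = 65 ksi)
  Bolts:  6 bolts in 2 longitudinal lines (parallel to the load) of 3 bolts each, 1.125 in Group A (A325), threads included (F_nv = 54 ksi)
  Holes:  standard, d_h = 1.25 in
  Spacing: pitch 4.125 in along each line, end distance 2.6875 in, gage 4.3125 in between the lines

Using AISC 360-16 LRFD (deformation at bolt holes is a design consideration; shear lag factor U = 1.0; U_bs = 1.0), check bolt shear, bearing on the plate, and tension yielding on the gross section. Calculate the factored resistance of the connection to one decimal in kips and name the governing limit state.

Bolt shear: A_b = π(1.125)²/4 = 0.99402 in². φR_n = 0.75 × 54 × 0.99402 × 6 × 1 = 241.5 kips.
Bearing (0.75 in plate, F_u = 65 ksi): end bolts L_c = 2.6875 − 1.25/2 = 2.0625, R_n = min(1.2×2.0625×0.75×65, 2.4×1.125×0.75×65) = 120.66 kips/bolt; interior L_c = 4.125 − 1.25 = 2.875, R_n = 131.63 kips/bolt. φR_n = 0.75 × (2×120.66 + 4×131.63) = 575.9 kips.
Tension yield (gross): A_g = 14.125×0.75 = 10.594 in². φR_n = 0.90 × 50 × 10.594 = 476.7 kips.
Governing: min(241.5, 575.9, 476.7) = 241.5 kips → bolt shear.

241.5 kips (bolt shear governs)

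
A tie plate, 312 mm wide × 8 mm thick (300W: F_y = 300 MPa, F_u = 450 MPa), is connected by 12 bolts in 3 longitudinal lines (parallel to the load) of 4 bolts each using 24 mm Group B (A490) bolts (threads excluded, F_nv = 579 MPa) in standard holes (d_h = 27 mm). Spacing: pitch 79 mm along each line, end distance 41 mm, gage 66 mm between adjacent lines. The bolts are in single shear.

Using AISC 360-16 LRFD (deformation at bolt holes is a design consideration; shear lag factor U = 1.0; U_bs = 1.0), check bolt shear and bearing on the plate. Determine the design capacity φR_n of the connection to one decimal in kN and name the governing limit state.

Bolt shear: A_b = π(24)²/4 = 452.39 mm². φR_n = 0.75 × 579 × 452.39 × 12 × 1 = 2357.4 kN.
Bearing (8 mm plate, F_u = 450 MPa): end bolts L_c = 41 − 27/2 = 27.5, R_n = min(1.2×27.5×8×450, 2.4×24×8×450) = 118.8 kN/bolt; interior L_c = 79 − 27 = 52, R_n = 207.36 kN/bolt. φR_n = 0.75 × (3×118.8 + 9×207.36) = 1667.0 kN.
Governing: min(2357.4, 1667.0) = 1667.0 kN → bearing.

1667.0 kN (bearing governs)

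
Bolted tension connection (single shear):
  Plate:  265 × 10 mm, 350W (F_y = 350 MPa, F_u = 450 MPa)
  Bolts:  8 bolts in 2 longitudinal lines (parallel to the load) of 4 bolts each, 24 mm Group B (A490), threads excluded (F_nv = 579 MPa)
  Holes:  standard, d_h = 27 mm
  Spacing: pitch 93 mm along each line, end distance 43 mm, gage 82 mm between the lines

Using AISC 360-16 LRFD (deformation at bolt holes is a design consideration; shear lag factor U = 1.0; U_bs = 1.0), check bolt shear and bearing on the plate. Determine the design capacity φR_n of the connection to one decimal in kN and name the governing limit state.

1405.4 kN (bearing governs)

Bolt shear: A_b = π(24)²/4 = 452.39 mm². φR_n = 0.75 × 579 × 452.39 × 8 × 1 = 1571.6 kN.
Bearing (10 mm plate, F_u = 450 MPa): end bolts L_c = 43 − 27/2 = 29.5, R_n = min(1.2×29.5×10×450, 2.4×24×10×450) = 159.3 kN/bolt; interior L_c = 93 − 27 = 66, R_n = 259.2 kN/bolt. φR_n = 0.75 × (2×159.3 + 6×259.2) = 1405.4 kN.
Governing: min(1571.6, 1405.4) = 1405.4 kN → bearing.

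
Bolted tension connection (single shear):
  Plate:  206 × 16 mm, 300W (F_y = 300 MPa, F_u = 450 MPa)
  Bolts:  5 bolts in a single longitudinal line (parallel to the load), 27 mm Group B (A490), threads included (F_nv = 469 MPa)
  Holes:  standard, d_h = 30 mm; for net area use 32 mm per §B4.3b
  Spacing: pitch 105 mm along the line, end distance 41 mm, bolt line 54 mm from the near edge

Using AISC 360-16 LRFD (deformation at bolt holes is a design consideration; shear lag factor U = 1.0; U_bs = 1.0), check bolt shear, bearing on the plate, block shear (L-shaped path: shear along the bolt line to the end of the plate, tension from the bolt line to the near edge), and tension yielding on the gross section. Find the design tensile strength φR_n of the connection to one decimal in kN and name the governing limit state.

Bolt shear: A_b = π(27)²/4 = 572.56 mm². φR_n = 0.75 × 469 × 572.56 × 5 × 1 = 1007.0 kN.
Bearing (16 mm plate, F_u = 450 MPa): end bolts L_c = 41 − 30/2 = 26, R_n = min(1.2×26×16×450, 2.4×27×16×450) = 224.64 kN/bolt; interior L_c = 105 − 30 = 75, R_n = 466.56 kN/bolt. φR_n = 0.75 × (1×224.64 + 4×466.56) = 1568.2 kN.
Block shear: shear path 1×[41+4×105] = 1×461 mm, A_gv = 7376, A_nv = 1×(461 − 4.5×32)×16 = 5072 mm²; tension to near edge: (54 − 0.5×32)×16 = 608 mm². R_n = min(0.6×450×5072, 0.6×300×7376) + 1.0×450×608 = min(1369.4, 1327.7) + 273.6 = 1601.3 kN. φR_n = 0.75 × 1601.3 = 1201.0 kN.
Tension yield (gross): A_g = 206×16 = 3296 mm². φR_n = 0.90 × 300 × 3296 = 889.9 kN.
Governing: min(1007.0, 1568.2, 1201.0, 889.9) = 889.9 kN → gross-section yield.

889.9 kN (gross-section yield governs)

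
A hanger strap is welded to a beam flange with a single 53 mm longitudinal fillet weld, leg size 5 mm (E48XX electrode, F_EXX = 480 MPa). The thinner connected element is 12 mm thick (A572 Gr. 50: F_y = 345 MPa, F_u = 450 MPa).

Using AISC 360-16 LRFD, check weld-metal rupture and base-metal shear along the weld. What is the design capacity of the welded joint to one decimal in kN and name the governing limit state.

40.5 kN (weld metal governs)

Weld metal: throat = 0.707×5 = 3.535 mm, L = 53 mm. φR_n = 0.75 × 0.6 × 480 × 3.535 × 53 = 40.5 kN.
Base metal shear (12 mm plate): yield φR_n = 1.0×0.6×345×12×53 = 131.7 kN; rupture φR_n = 0.75×0.6×450×12×53 = 128.8 kN; take 128.8 kN (rupture).
Governing: min(40.5, 128.8) = 40.5 kN → weld metal.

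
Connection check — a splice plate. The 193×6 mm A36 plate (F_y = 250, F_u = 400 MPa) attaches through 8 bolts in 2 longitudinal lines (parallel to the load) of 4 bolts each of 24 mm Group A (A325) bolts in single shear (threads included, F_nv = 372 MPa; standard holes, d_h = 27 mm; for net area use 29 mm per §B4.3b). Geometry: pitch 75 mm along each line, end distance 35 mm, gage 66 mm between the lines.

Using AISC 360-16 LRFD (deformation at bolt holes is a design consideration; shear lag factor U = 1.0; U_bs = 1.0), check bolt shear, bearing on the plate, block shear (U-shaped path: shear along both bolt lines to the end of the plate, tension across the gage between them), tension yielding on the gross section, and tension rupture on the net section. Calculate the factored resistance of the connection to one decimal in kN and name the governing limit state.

Bolt shear: A_b = π(24)²/4 = 452.39 mm². φR_n = 0.75 × 372 × 452.39 × 8 × 1 = 1009.7 kN.
Bearing (6 mm plate, F_u = 400 MPa): end bolts L_c = 35 − 27/2 = 21.5, R_n = min(1.2×21.5×6×400, 2.4×24×6×400) = 61.92 kN/bolt; interior L_c = 75 − 27 = 48, R_n = 138.24 kN/bolt. φR_n = 0.75 × (2×61.92 + 6×138.24) = 715.0 kN.
Block shear: shear path 2×[35+3×75] = 2×260 mm, A_gv = 3120, A_nv = 2×(260 − 3.5×29)×6 = 1902 mm²; tension across gage: (66 − 1×29)×6 = 222 mm². R_n = min(0.6×400×1902, 0.6×250×3120) + 1.0×400×222 = min(456.48, 468) + 88.8 = 545.28 kN. φR_n = 0.75 × 545.28 = 409.0 kN.
Tension yield (gross): A_g = 193×6 = 1158 mm². φR_n = 0.90 × 250 × 1158 = 260.6 kN.
Tension rupture (net): A_n = (193 − 2×29)×6 = 810 mm² (U = 1.0, A_e = A_n). φR_n = 0.75 × 400 × 810 = 243.0 kN.
Governing: min(1009.7, 715.0, 409.0, 260.6, 243.0) = 243.0 kN → net-section rupture.

243.0 kN (net-section rupture governs)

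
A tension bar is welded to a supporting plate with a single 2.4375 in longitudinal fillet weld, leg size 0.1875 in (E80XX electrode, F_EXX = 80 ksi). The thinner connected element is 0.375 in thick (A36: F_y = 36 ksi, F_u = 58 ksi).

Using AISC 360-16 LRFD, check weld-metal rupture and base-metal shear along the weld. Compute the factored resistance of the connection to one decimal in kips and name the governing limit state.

11.6 kips (weld metal governs)

Weld metal: throat = 0.707×0.1875 = 0.13256 in, L = 2.4375 in. φR_n = 0.75 × 0.6 × 80 × 0.13256 × 2.4375 = 11.6 kips.
Base metal shear (0.375 in plate): yield φR_n = 1.0×0.6×36×0.375×2.4375 = 19.7 kips; rupture φR_n = 0.75×0.6×58×0.375×2.4375 = 23.9 kips; take 19.7 kips (yield).
Governing: min(11.6, 19.7) = 11.6 kips → weld metal.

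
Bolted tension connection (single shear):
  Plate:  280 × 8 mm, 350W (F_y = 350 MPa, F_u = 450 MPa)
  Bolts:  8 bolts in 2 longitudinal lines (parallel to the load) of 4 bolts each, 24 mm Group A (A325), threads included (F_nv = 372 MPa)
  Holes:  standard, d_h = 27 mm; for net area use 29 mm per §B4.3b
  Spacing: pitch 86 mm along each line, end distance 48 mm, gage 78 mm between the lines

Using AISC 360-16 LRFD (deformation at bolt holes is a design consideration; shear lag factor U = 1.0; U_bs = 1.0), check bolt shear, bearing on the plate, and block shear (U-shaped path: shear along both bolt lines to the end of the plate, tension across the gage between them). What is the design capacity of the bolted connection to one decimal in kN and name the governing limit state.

794.9 kN (block shear governs)

Bolt shear: A_b = π(24)²/4 = 452.39 mm². φR_n = 0.75 × 372 × 452.39 × 8 × 1 = 1009.7 kN.
Bearing (8 mm plate, F_u = 450 MPa): end bolts L_c = 48 − 27/2 = 34.5, R_n = min(1.2×34.5×8×450, 2.4×24×8×450) = 149.04 kN/bolt; interior L_c = 86 − 27 = 59, R_n = 207.36 kN/bolt. φR_n = 0.75 × (2×149.04 + 6×207.36) = 1156.7 kN.
Block shear: shear path 2×[48+3×86] = 2×306 mm, A_gv = 4896, A_nv = 2×(306 − 3.5×29)×8 = 3272 mm²; tension across gage: (78 − 1×29)×8 = 392 mm². R_n = min(0.6×450×3272, 0.6×350×4896) + 1.0×450×392 = min(883.44, 1028.2) + 176.4 = 1059.8 kN. φR_n = 0.75 × 1059.8 = 794.9 kN.
Governing: min(1009.7, 1156.7, 794.9) = 794.9 kN → block shear.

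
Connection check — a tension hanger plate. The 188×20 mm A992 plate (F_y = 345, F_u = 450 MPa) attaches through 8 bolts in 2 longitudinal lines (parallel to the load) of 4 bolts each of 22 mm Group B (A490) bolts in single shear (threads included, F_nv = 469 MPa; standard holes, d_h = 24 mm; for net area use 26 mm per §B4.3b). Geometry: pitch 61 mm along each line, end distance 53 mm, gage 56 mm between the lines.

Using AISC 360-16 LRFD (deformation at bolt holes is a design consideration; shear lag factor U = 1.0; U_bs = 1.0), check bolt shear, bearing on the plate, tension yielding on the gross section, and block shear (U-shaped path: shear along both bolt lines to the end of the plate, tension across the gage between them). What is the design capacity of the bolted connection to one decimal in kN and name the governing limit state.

Bolt shear: A_b = π(22)²/4 = 380.13 mm². φR_n = 0.75 × 469 × 380.13 × 8 × 1 = 1069.7 kN.
Bearing (20 mm plate, F_u = 450 MPa): end bolts L_c = 53 − 24/2 = 41, R_n = min(1.2×41×20×450, 2.4×22×20×450) = 442.8 kN/bolt; interior L_c = 61 − 24 = 37, R_n = 399.6 kN/bolt. φR_n = 0.75 × (2×442.8 + 6×399.6) = 2462.4 kN.
Tension yield (gross): A_g = 188×20 = 3760 mm². φR_n = 0.90 × 345 × 3760 = 1167.5 kN.
Block shear: shear path 2×[53+3×61] = 2×236 mm, A_gv = 9440, A_nv = 2×(236 − 3.5×26)×20 = 5800 mm²; tension across gage: (56 − 1×26)×20 = 600 mm². R_n = min(0.6×450×5800, 0.6×345×9440) + 1.0×450×600 = min(1566, 1954.1) + 270 = 1836 kN. φR_n = 0.75 × 1836 = 1377.0 kN.
Governing: min(1069.7, 2462.4, 1167.5, 1377.0) = 1069.7 kN → bolt shear.

1069.7 kN (bolt shear governs)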